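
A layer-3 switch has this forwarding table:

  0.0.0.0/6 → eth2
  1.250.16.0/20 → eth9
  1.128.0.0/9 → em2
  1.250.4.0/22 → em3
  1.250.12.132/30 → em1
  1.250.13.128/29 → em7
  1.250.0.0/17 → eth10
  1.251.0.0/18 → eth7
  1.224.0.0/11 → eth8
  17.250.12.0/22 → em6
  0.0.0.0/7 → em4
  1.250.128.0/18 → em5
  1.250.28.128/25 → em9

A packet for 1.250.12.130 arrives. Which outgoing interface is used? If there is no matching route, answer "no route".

eth10

Routes whose prefix contains 1.250.12.130:
  0.0.0.0/6 (0.0.0.0 - 3.255.255.255) -> eth2
  0.0.0.0/7 (0.0.0.0 - 1.255.255.255) -> em4
  1.128.0.0/9 (1.128.0.0 - 1.255.255.255) -> em2
  1.224.0.0/11 (1.224.0.0 - 1.255.255.255) -> eth8
  1.250.0.0/17 (1.250.0.0 - 1.250.127.255) -> eth10
More-specific entries that do NOT match:
  1.250.12.132/30 (1.250.12.132 - 1.250.12.135) does not contain 1.250.12.130
  1.250.13.128/29 (1.250.13.128 - 1.250.13.135) does not contain 1.250.12.130
  1.250.28.128/25 (1.250.28.128 - 1.250.28.255) does not contain 1.250.12.130
  1.250.4.0/22 (1.250.4.0 - 1.250.7.255) does not contain 1.250.12.130
  17.250.12.0/22 (17.250.12.0 - 17.250.15.255) does not contain 1.250.12.130
  1.250.16.0/20 (1.250.16.0 - 1.250.31.255) does not contain 1.250.12.130
  1.251.0.0/18 (1.251.0.0 - 1.251.63.255) does not contain 1.250.12.130
  1.250.128.0/18 (1.250.128.0 - 1.250.191.255) does not contain 1.250.12.130
Longest matching prefix is /17 -> interface eth10.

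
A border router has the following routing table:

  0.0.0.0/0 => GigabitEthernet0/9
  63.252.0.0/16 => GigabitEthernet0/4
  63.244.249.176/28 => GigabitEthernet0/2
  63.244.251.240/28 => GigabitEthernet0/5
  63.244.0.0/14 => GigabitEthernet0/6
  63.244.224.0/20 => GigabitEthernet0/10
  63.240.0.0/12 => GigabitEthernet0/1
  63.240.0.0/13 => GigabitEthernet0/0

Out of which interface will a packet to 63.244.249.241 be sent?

GigabitEthernet0/6

Routes whose prefix contains 63.244.249.241:
  0.0.0.0/0 (default, matches everything) -> GigabitEthernet0/9
  63.240.0.0/12 (63.240.0.0 - 63.255.255.255) -> GigabitEthernet0/1
  63.240.0.0/13 (63.240.0.0 - 63.247.255.255) -> GigabitEthernet0/0
  63.244.0.0/14 (63.244.0.0 - 63.247.255.255) -> GigabitEthernet0/6
More-specific entries that do NOT match:
  63.244.249.176/28 (63.244.249.176 - 63.244.249.191) does not contain 63.244.249.241
  63.244.251.240/28 (63.244.251.240 - 63.244.251.255) does not contain 63.244.249.241
  63.244.224.0/20 (63.244.224.0 - 63.244.239.255) does not contain 63.244.249.241
  63.252.0.0/16 (63.252.0.0 - 63.252.255.255) does not contain 63.244.249.241
Longest matching prefix is /14 -> interface GigabitEthernet0/6.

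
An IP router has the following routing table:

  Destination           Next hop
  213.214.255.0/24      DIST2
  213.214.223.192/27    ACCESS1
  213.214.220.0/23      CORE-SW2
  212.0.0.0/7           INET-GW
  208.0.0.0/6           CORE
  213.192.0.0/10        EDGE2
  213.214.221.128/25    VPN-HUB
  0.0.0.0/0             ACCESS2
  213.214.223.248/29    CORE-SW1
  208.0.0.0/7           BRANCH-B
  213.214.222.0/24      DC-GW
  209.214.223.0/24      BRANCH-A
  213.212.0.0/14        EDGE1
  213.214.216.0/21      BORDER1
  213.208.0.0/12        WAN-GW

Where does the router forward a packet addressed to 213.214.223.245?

Routes whose prefix contains 213.214.223.245:
  0.0.0.0/0 (default, matches everything) -> ACCESS2
  212.0.0.0/7 (212.0.0.0 - 213.255.255.255) -> INET-GW
  213.192.0.0/10 (213.192.0.0 - 213.255.255.255) -> EDGE2
  213.208.0.0/12 (213.208.0.0 - 213.223.255.255) -> WAN-GW
  213.212.0.0/14 (213.212.0.0 - 213.215.255.255) -> EDGE1
  213.214.216.0/21 (213.214.216.0 - 213.214.223.255) -> BORDER1
More-specific entries that do NOT match:
  213.214.223.248/29 (213.214.223.248 - 213.214.223.255) does not contain 213.214.223.245
  213.214.223.192/27 (213.214.223.192 - 213.214.223.223) does not contain 213.214.223.245
  213.214.221.128/25 (213.214.221.128 - 213.214.221.255) does not contain 213.214.223.245
  213.214.255.0/24 (213.214.255.0 - 213.214.255.255) does not contain 213.214.223.245
  213.214.222.0/24 (213.214.222.0 - 213.214.222.255) does not contain 213.214.223.245
  209.214.223.0/24 (209.214.223.0 - 209.214.223.255) does not contain 213.214.223.245
  213.214.220.0/23 (213.214.220.0 - 213.214.221.255) does not contain 213.214.223.245
Longest matching prefix is /21 -> next hop BORDER1.

BORDER1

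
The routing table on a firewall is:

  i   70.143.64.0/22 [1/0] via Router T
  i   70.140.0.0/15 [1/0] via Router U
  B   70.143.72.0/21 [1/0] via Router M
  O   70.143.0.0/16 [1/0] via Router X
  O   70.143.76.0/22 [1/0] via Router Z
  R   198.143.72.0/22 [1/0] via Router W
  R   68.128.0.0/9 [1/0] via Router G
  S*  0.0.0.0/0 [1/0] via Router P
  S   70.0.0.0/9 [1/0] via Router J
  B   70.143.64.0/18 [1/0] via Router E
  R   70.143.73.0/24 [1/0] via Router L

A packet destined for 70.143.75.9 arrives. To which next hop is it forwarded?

Routes whose prefix contains 70.143.75.9:
  0.0.0.0/0 (default, matches everything) -> Router P
  70.143.0.0/16 (70.143.0.0 - 70.143.255.255) -> Router X
  70.143.64.0/18 (70.143.64.0 - 70.143.127.255) -> Router E
  70.143.72.0/21 (70.143.72.0 - 70.143.79.255) -> Router M
More-specific entries that do NOT match:
  70.143.73.0/24 (70.143.73.0 - 70.143.73.255) does not contain 70.143.75.9
  70.143.64.0/22 (70.143.64.0 - 70.143.67.255) does not contain 70.143.75.9
  70.143.76.0/22 (70.143.76.0 - 70.143.79.255) does not contain 70.143.75.9
  198.143.72.0/22 (198.143.72.0 - 198.143.75.255) does not contain 70.143.75.9
Longest matching prefix is /21 -> next hop Router M.

Router M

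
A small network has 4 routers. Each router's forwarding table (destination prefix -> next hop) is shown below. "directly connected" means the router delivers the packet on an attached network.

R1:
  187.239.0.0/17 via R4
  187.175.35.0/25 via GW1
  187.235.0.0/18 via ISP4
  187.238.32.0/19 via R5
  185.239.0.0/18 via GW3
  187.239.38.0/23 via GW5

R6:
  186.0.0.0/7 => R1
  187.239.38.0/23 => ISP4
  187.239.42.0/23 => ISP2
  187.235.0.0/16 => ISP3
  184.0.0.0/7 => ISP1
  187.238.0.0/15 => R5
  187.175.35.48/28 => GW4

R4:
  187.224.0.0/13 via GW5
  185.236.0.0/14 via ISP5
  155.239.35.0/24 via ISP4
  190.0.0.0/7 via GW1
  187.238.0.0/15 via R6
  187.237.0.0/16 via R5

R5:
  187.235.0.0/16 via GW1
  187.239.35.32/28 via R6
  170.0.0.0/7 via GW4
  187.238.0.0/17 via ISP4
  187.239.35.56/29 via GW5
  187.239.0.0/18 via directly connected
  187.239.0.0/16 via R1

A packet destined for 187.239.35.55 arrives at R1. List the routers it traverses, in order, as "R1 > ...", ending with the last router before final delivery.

R1 > R4 > R6 > R5

At R1: longest match for 187.239.35.55 is 187.239.0.0/17 -> R4
At R4: longest match for 187.239.35.55 is 187.238.0.0/15 -> R6
At R6: longest match for 187.239.35.55 is 187.238.0.0/15 -> R5
At R5: longest match for 187.239.35.55 is 187.239.0.0/18 -> directly connected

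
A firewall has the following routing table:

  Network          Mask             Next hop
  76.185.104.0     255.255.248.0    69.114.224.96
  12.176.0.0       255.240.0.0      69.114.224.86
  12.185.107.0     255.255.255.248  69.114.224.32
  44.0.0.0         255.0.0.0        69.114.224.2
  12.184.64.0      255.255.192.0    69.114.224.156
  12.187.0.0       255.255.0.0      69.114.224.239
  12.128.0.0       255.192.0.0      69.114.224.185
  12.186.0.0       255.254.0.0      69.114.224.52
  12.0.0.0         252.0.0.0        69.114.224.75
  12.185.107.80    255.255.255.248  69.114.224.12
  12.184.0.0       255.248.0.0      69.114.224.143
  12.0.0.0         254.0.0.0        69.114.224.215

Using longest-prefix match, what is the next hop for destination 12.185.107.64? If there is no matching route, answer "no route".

Routes whose prefix contains 12.185.107.64:
  12.0.0.0/6 (12.0.0.0 - 15.255.255.255) -> 69.114.224.75
  12.0.0.0/7 (12.0.0.0 - 13.255.255.255) -> 69.114.224.215
  12.128.0.0/10 (12.128.0.0 - 12.191.255.255) -> 69.114.224.185
  12.176.0.0/12 (12.176.0.0 - 12.191.255.255) -> 69.114.224.86
  12.184.0.0/13 (12.184.0.0 - 12.191.255.255) -> 69.114.224.143
More-specific entries that do NOT match:
  12.185.107.0/29 (12.185.107.0 - 12.185.107.7) does not contain 12.185.107.64
  12.185.107.80/29 (12.185.107.80 - 12.185.107.87) does not contain 12.185.107.64
  76.185.104.0/21 (76.185.104.0 - 76.185.111.255) does not contain 12.185.107.64
  12.184.64.0/18 (12.184.64.0 - 12.184.127.255) does not contain 12.185.107.64
  12.187.0.0/16 (12.187.0.0 - 12.187.255.255) does not contain 12.185.107.64
  12.186.0.0/15 (12.186.0.0 - 12.187.255.255) does not contain 12.185.107.64
Longest matching prefix is /13 -> next hop 69.114.224.143.

69.114.224.143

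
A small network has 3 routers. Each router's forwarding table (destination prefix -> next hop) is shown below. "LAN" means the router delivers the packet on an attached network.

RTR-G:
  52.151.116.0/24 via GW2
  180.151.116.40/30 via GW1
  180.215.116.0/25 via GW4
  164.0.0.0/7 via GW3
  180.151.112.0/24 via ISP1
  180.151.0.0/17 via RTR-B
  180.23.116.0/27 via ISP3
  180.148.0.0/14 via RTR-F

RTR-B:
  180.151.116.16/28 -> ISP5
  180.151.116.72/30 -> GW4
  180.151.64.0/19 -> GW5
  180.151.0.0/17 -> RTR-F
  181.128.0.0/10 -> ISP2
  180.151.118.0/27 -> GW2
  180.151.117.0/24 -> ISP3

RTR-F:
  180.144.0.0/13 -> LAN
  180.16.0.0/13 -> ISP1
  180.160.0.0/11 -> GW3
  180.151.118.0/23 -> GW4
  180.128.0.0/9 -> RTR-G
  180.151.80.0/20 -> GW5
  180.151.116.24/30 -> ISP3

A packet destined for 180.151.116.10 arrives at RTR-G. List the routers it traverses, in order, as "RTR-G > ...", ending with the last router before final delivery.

At RTR-G: longest match for 180.151.116.10 is 180.151.0.0/17 -> RTR-B
At RTR-B: longest match for 180.151.116.10 is 180.151.0.0/17 -> RTR-F
At RTR-F: longest match for 180.151.116.10 is 180.144.0.0/13 -> LAN

RTR-G > RTR-B > RTR-F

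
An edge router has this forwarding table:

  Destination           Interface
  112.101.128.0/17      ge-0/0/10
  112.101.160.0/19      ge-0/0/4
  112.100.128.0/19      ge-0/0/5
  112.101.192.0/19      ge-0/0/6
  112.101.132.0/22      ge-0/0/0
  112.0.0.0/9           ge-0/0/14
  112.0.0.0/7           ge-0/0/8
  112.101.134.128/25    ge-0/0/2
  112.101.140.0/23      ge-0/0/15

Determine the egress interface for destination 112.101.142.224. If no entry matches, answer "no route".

ge-0/0/10

Routes whose prefix contains 112.101.142.224:
  112.0.0.0/7 (112.0.0.0 - 113.255.255.255) -> ge-0/0/8
  112.0.0.0/9 (112.0.0.0 - 112.127.255.255) -> ge-0/0/14
  112.101.128.0/17 (112.101.128.0 - 112.101.255.255) -> ge-0/0/10
More-specific entries that do NOT match:
  112.101.134.128/25 (112.101.134.128 - 112.101.134.255) does not contain 112.101.142.224
  112.101.140.0/23 (112.101.140.0 - 112.101.141.255) does not contain 112.101.142.224
  112.101.132.0/22 (112.101.132.0 - 112.101.135.255) does not contain 112.101.142.224
  112.101.160.0/19 (112.101.160.0 - 112.101.191.255) does not contain 112.101.142.224
  112.100.128.0/19 (112.100.128.0 - 112.100.159.255) does not contain 112.101.142.224
  112.101.192.0/19 (112.101.192.0 - 112.101.223.255) does not contain 112.101.142.224
Longest matching prefix is /17 -> interface ge-0/0/10.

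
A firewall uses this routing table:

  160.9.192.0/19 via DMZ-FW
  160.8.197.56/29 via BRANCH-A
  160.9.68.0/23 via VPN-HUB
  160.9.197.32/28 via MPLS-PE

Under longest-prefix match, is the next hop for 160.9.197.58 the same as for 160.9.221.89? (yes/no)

yes

160.9.197.58: longest match 160.9.192.0/19 -> DMZ-FW
160.9.221.89: longest match 160.9.192.0/19 -> DMZ-FW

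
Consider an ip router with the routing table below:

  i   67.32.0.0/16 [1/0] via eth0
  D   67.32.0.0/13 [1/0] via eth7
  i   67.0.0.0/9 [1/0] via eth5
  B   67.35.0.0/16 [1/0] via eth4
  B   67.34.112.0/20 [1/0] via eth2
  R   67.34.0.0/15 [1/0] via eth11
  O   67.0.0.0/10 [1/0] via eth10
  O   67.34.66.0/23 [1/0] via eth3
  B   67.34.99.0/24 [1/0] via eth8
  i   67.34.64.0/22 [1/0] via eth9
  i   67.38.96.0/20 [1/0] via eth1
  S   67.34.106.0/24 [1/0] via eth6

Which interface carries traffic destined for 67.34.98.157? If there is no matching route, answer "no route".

Routes whose prefix contains 67.34.98.157:
  67.0.0.0/9 (67.0.0.0 - 67.127.255.255) -> eth5
  67.0.0.0/10 (67.0.0.0 - 67.63.255.255) -> eth10
  67.32.0.0/13 (67.32.0.0 - 67.39.255.255) -> eth7
  67.34.0.0/15 (67.34.0.0 - 67.35.255.255) -> eth11
More-specific entries that do NOT match:
  67.34.99.0/24 (67.34.99.0 - 67.34.99.255) does not contain 67.34.98.157
  67.34.106.0/24 (67.34.106.0 - 67.34.106.255) does not contain 67.34.98.157
  67.34.66.0/23 (67.34.66.0 - 67.34.67.255) does not contain 67.34.98.157
  67.34.64.0/22 (67.34.64.0 - 67.34.67.255) does not contain 67.34.98.157
  67.34.112.0/20 (67.34.112.0 - 67.34.127.255) does not contain 67.34.98.157
  67.38.96.0/20 (67.38.96.0 - 67.38.111.255) does not contain 67.34.98.157
  67.32.0.0/16 (67.32.0.0 - 67.32.255.255) does not contain 67.34.98.157
  67.35.0.0/16 (67.35.0.0 - 67.35.255.255) does not contain 67.34.98.157
Longest matching prefix is /15 -> interface eth11.

eth11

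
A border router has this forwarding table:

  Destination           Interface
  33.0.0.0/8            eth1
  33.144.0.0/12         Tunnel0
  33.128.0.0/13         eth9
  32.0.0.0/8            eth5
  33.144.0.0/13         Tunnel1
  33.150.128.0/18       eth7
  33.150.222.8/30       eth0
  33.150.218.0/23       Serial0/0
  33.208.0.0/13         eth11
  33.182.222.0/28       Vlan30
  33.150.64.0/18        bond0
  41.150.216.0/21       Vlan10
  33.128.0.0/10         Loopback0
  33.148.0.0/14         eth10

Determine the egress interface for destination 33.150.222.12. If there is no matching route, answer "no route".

Routes whose prefix contains 33.150.222.12:
  33.0.0.0/8 (33.0.0.0 - 33.255.255.255) -> eth1
  33.128.0.0/10 (33.128.0.0 - 33.191.255.255) -> Loopback0
  33.144.0.0/12 (33.144.0.0 - 33.159.255.255) -> Tunnel0
  33.144.0.0/13 (33.144.0.0 - 33.151.255.255) -> Tunnel1
  33.148.0.0/14 (33.148.0.0 - 33.151.255.255) -> eth10
More-specific entries that do NOT match:
  33.150.222.8/30 (33.150.222.8 - 33.150.222.11) does not contain 33.150.222.12
  33.182.222.0/28 (33.182.222.0 - 33.182.222.15) does not contain 33.150.222.12
  33.150.218.0/23 (33.150.218.0 - 33.150.219.255) does not contain 33.150.222.12
  41.150.216.0/21 (41.150.216.0 - 41.150.223.255) does not contain 33.150.222.12
  33.150.128.0/18 (33.150.128.0 - 33.150.191.255) does not contain 33.150.222.12
  33.150.64.0/18 (33.150.64.0 - 33.150.127.255) does not contain 33.150.222.12
Longest matching prefix is /14 -> interface eth10.

eth10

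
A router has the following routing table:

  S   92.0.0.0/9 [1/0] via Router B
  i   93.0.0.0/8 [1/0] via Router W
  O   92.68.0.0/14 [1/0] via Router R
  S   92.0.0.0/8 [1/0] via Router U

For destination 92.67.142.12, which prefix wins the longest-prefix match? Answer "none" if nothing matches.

Entries matching 92.67.142.12:
  92.0.0.0/8 (92.0.0.0 - 92.255.255.255)
  92.0.0.0/9 (92.0.0.0 - 92.127.255.255)
Most specific is 92.0.0.0/9.

92.0.0.0/9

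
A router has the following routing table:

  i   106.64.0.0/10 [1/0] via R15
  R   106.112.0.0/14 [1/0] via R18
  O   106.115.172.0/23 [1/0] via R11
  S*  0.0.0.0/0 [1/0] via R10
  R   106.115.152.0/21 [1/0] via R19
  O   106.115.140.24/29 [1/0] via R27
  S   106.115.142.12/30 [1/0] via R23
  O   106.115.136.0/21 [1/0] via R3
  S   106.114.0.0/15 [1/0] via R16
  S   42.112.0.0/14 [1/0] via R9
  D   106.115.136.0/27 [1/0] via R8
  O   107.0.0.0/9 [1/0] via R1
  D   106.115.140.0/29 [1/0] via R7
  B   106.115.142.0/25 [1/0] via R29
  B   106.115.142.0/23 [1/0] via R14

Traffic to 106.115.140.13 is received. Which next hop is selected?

R3

Routes whose prefix contains 106.115.140.13:
  0.0.0.0/0 (default, matches everything) -> R10
  106.64.0.0/10 (106.64.0.0 - 106.127.255.255) -> R15
  106.112.0.0/14 (106.112.0.0 - 106.115.255.255) -> R18
  106.114.0.0/15 (106.114.0.0 - 106.115.255.255) -> R16
  106.115.136.0/21 (106.115.136.0 - 106.115.143.255) -> R3
More-specific entries that do NOT match:
  106.115.142.12/30 (106.115.142.12 - 106.115.142.15) does not contain 106.115.140.13
  106.115.140.24/29 (106.115.140.24 - 106.115.140.31) does not contain 106.115.140.13
  106.115.140.0/29 (106.115.140.0 - 106.115.140.7) does not contain 106.115.140.13
  106.115.136.0/27 (106.115.136.0 - 106.115.136.31) does not contain 106.115.140.13
  106.115.142.0/25 (106.115.142.0 - 106.115.142.127) does not contain 106.115.140.13
  106.115.172.0/23 (106.115.172.0 - 106.115.173.255) does not contain 106.115.140.13
  106.115.142.0/23 (106.115.142.0 - 106.115.143.255) does not contain 106.115.140.13
Longest matching prefix is /21 -> next hop R3.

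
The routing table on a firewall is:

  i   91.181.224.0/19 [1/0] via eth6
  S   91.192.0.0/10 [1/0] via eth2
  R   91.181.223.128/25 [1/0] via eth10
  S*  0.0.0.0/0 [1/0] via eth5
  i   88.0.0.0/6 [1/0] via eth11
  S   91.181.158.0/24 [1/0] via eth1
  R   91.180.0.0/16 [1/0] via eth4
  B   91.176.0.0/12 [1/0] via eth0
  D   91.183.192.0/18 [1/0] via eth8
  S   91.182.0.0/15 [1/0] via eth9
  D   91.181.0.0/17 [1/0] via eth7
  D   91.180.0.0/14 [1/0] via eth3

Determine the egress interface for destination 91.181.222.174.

Routes whose prefix contains 91.181.222.174:
  0.0.0.0/0 (default, matches everything) -> eth5
  88.0.0.0/6 (88.0.0.0 - 91.255.255.255) -> eth11
  91.176.0.0/12 (91.176.0.0 - 91.191.255.255) -> eth0
  91.180.0.0/14 (91.180.0.0 - 91.183.255.255) -> eth3
More-specific entries that do NOT match:
  91.181.223.128/25 (91.181.223.128 - 91.181.223.255) does not contain 91.181.222.174
  91.181.158.0/24 (91.181.158.0 - 91.181.158.255) does not contain 91.181.222.174
  91.181.224.0/19 (91.181.224.0 - 91.181.255.255) does not contain 91.181.222.174
  91.183.192.0/18 (91.183.192.0 - 91.183.255.255) does not contain 91.181.222.174
  91.181.0.0/17 (91.181.0.0 - 91.181.127.255) does not contain 91.181.222.174
  91.180.0.0/16 (91.180.0.0 - 91.180.255.255) does not contain 91.181.222.174
  91.182.0.0/15 (91.182.0.0 - 91.183.255.255) does not contain 91.181.222.174
Longest matching prefix is /14 -> interface eth3.

eth3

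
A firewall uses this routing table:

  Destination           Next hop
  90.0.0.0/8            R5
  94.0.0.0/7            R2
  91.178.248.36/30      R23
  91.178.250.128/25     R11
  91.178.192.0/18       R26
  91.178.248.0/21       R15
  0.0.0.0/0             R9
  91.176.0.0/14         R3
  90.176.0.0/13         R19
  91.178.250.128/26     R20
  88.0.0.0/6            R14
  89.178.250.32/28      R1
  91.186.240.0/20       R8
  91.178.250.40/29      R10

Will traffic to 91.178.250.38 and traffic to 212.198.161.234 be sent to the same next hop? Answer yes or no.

91.178.250.38: longest match 91.178.248.0/21 -> R15
212.198.161.234: longest match 0.0.0.0/0 -> R9

no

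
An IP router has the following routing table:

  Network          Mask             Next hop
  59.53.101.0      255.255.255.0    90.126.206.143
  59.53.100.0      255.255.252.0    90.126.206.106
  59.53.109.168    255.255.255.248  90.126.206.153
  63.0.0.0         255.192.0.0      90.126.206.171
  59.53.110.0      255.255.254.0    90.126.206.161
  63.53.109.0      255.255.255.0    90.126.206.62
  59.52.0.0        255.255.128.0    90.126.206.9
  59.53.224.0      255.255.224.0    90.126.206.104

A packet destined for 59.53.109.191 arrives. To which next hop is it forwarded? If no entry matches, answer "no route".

no route

No entry's prefix contains 59.53.109.191; there is no default route.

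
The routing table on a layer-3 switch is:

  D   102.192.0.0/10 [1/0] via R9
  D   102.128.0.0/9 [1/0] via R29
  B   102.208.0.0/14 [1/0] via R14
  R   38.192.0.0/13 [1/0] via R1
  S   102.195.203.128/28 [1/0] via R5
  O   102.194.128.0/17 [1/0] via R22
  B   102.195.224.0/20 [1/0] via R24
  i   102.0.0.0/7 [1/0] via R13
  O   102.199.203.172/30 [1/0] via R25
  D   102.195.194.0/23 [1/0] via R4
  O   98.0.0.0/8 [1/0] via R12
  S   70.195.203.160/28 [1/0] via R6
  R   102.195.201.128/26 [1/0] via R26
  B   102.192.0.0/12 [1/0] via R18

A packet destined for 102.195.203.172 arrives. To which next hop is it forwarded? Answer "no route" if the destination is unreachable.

Routes whose prefix contains 102.195.203.172:
  102.0.0.0/7 (102.0.0.0 - 103.255.255.255) -> R13
  102.128.0.0/9 (102.128.0.0 - 102.255.255.255) -> R29
  102.192.0.0/10 (102.192.0.0 - 102.255.255.255) -> R9
  102.192.0.0/12 (102.192.0.0 - 102.207.255.255) -> R18
More-specific entries that do NOT match:
  102.199.203.172/30 (102.199.203.172 - 102.199.203.175) does not contain 102.195.203.172
  102.195.203.128/28 (102.195.203.128 - 102.195.203.143) does not contain 102.195.203.172
  70.195.203.160/28 (70.195.203.160 - 70.195.203.175) does not contain 102.195.203.172
  102.195.201.128/26 (102.195.201.128 - 102.195.201.191) does not contain 102.195.203.172
  102.195.194.0/23 (102.195.194.0 - 102.195.195.255) does not contain 102.195.203.172
  102.195.224.0/20 (102.195.224.0 - 102.195.239.255) does not contain 102.195.203.172
  102.194.128.0/17 (102.194.128.0 - 102.194.255.255) does not contain 102.195.203.172
  102.208.0.0/14 (102.208.0.0 - 102.211.255.255) does not contain 102.195.203.172
  38.192.0.0/13 (38.192.0.0 - 38.199.255.255) does not contain 102.195.203.172
Longest matching prefix is /12 -> next hop R18.

R18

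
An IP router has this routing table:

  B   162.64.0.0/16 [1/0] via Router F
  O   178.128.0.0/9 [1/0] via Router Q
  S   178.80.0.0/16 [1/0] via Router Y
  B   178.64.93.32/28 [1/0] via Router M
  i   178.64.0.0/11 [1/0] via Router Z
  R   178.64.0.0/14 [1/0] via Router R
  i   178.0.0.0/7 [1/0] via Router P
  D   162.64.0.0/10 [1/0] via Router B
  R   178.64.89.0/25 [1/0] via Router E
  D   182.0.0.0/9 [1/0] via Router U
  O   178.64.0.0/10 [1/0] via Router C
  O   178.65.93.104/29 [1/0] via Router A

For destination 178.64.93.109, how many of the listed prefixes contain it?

4

Prefixes containing 178.64.93.109:
  178.0.0.0/7 (178.0.0.0 - 179.255.255.255)
  178.64.0.0/10 (178.64.0.0 - 178.127.255.255)
  178.64.0.0/11 (178.64.0.0 - 178.95.255.255)
  178.64.0.0/14 (178.64.0.0 - 178.67.255.255)
Total matching entries: 4.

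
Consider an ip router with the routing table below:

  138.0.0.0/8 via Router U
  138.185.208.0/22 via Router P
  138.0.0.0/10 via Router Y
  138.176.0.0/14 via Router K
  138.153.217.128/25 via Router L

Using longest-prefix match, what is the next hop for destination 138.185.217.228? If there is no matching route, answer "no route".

Router U

Routes whose prefix contains 138.185.217.228:
  138.0.0.0/8 (138.0.0.0 - 138.255.255.255) -> Router U
More-specific entries that do NOT match:
  138.153.217.128/25 (138.153.217.128 - 138.153.217.255) does not contain 138.185.217.228
  138.185.208.0/22 (138.185.208.0 - 138.185.211.255) does not contain 138.185.217.228
  138.176.0.0/14 (138.176.0.0 - 138.179.255.255) does not contain 138.185.217.228
  138.0.0.0/10 (138.0.0.0 - 138.63.255.255) does not contain 138.185.217.228
Longest matching prefix is /8 -> next hop Router U.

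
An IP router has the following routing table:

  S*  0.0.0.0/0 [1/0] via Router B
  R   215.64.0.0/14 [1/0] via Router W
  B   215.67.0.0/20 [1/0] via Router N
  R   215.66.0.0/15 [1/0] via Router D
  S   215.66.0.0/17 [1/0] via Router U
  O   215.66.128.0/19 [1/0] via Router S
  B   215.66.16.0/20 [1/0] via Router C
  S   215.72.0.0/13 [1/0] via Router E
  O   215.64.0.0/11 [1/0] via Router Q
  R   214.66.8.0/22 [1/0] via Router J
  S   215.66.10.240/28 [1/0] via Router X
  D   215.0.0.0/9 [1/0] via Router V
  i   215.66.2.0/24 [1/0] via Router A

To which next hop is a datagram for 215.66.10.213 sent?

Routes whose prefix contains 215.66.10.213:
  0.0.0.0/0 (default, matches everything) -> Router B
  215.0.0.0/9 (215.0.0.0 - 215.127.255.255) -> Router V
  215.64.0.0/11 (215.64.0.0 - 215.95.255.255) -> Router Q
  215.64.0.0/14 (215.64.0.0 - 215.67.255.255) -> Router W
  215.66.0.0/15 (215.66.0.0 - 215.67.255.255) -> Router D
  215.66.0.0/17 (215.66.0.0 - 215.66.127.255) -> Router U
More-specific entries that do NOT match:
  215.66.10.240/28 (215.66.10.240 - 215.66.10.255) does not contain 215.66.10.213
  215.66.2.0/24 (215.66.2.0 - 215.66.2.255) does not contain 215.66.10.213
  214.66.8.0/22 (214.66.8.0 - 214.66.11.255) does not contain 215.66.10.213
  215.67.0.0/20 (215.67.0.0 - 215.67.15.255) does not contain 215.66.10.213
  215.66.16.0/20 (215.66.16.0 - 215.66.31.255) does not contain 215.66.10.213
  215.66.128.0/19 (215.66.128.0 - 215.66.159.255) does not contain 215.66.10.213
Longest matching prefix is /17 -> next hop Router U.

Router U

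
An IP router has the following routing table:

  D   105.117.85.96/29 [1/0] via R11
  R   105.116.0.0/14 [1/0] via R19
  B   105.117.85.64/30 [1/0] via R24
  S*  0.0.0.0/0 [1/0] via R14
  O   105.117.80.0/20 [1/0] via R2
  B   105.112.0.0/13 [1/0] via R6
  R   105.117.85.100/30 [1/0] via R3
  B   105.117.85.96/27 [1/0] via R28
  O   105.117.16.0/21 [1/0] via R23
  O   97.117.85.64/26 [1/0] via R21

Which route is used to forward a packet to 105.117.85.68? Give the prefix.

105.117.80.0/20

Entries matching 105.117.85.68:
  0.0.0.0/0 (default, matches everything)
  105.112.0.0/13 (105.112.0.0 - 105.119.255.255)
  105.116.0.0/14 (105.116.0.0 - 105.119.255.255)
  105.117.80.0/20 (105.117.80.0 - 105.117.95.255)
Most specific is 105.117.80.0/20.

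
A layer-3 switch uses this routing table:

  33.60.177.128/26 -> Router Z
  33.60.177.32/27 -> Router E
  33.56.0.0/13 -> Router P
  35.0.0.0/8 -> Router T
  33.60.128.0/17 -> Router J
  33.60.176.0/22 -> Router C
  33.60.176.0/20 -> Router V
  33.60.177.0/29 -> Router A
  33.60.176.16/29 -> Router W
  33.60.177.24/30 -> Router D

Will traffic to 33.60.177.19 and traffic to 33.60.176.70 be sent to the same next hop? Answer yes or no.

yes

33.60.177.19: longest match 33.60.176.0/22 -> Router C
33.60.176.70: longest match 33.60.176.0/22 -> Router C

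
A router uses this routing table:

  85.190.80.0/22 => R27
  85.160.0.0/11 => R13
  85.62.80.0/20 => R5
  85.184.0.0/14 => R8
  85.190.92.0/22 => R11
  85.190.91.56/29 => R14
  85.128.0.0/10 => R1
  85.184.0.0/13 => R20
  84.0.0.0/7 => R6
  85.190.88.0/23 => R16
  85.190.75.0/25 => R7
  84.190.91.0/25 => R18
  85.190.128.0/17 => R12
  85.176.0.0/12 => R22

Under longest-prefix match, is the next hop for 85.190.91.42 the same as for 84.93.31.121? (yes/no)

85.190.91.42: longest match 85.184.0.0/13 -> R20
84.93.31.121: longest match 84.0.0.0/7 -> R6

no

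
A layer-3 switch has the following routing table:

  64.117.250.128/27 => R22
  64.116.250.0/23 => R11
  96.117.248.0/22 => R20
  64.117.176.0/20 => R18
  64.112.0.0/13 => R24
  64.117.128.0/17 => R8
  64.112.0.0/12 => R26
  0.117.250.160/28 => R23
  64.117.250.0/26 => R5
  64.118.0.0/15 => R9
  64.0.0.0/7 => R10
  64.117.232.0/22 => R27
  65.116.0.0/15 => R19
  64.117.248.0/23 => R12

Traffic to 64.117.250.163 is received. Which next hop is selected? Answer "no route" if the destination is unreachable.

Routes whose prefix contains 64.117.250.163:
  64.0.0.0/7 (64.0.0.0 - 65.255.255.255) -> R10
  64.112.0.0/12 (64.112.0.0 - 64.127.255.255) -> R26
  64.112.0.0/13 (64.112.0.0 - 64.119.255.255) -> R24
  64.117.128.0/17 (64.117.128.0 - 64.117.255.255) -> R8
More-specific entries that do NOT match:
  0.117.250.160/28 (0.117.250.160 - 0.117.250.175) does not contain 64.117.250.163
  64.117.250.128/27 (64.117.250.128 - 64.117.250.159) does not contain 64.117.250.163
  64.117.250.0/26 (64.117.250.0 - 64.117.250.63) does not contain 64.117.250.163
  64.116.250.0/23 (64.116.250.0 - 64.116.251.255) does not contain 64.117.250.163
  64.117.248.0/23 (64.117.248.0 - 64.117.249.255) does not contain 64.117.250.163
  96.117.248.0/22 (96.117.248.0 - 96.117.251.255) does not contain 64.117.250.163
  64.117.232.0/22 (64.117.232.0 - 64.117.235.255) does not contain 64.117.250.163
  64.117.176.0/20 (64.117.176.0 - 64.117.191.255) does not contain 64.117.250.163
Longest matching prefix is /17 -> next hop R8.

R8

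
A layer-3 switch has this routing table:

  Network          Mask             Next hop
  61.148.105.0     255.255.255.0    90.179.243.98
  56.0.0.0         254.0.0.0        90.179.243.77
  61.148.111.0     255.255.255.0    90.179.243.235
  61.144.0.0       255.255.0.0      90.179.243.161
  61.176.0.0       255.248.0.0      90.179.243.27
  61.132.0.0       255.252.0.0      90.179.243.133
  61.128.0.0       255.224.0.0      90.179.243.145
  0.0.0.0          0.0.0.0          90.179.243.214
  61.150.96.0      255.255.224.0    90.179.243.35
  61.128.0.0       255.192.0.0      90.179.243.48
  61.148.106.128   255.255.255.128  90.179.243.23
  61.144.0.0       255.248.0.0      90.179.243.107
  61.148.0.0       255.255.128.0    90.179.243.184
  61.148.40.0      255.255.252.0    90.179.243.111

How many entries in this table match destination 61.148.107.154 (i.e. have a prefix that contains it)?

5

Prefixes containing 61.148.107.154:
  0.0.0.0/0 (default, matches everything)
  61.128.0.0/10 (61.128.0.0 - 61.191.255.255)
  61.128.0.0/11 (61.128.0.0 - 61.159.255.255)
  61.144.0.0/13 (61.144.0.0 - 61.151.255.255)
  61.148.0.0/17 (61.148.0.0 - 61.148.127.255)
Total matching entries: 5.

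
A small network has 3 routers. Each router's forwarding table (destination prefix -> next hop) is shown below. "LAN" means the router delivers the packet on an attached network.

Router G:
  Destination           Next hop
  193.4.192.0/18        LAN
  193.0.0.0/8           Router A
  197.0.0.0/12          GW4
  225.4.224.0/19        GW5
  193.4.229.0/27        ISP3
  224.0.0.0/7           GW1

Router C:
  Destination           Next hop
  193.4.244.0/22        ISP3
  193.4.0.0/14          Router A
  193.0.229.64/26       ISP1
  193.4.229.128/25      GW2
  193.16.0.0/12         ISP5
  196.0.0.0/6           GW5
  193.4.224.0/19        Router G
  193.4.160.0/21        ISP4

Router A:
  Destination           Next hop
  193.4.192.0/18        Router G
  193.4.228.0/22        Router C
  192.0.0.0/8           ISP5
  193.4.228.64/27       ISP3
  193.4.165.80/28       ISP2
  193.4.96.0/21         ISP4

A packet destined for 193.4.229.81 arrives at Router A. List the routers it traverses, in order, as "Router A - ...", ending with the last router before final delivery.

At Router A: longest match for 193.4.229.81 is 193.4.228.0/22 -> Router C
At Router C: longest match for 193.4.229.81 is 193.4.224.0/19 -> Router G
At Router G: longest match for 193.4.229.81 is 193.4.192.0/18 -> LAN

Router A - Router C - Router G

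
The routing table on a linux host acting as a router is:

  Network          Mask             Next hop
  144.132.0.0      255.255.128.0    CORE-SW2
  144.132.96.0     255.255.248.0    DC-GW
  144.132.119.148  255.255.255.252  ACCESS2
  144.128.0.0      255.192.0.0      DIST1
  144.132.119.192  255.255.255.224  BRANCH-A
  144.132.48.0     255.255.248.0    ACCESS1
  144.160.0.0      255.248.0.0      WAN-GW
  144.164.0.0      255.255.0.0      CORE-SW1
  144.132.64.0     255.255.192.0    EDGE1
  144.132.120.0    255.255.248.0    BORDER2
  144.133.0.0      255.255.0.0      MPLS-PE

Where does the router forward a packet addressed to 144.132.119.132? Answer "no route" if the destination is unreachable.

Routes whose prefix contains 144.132.119.132:
  144.128.0.0/10 (144.128.0.0 - 144.191.255.255) -> DIST1
  144.132.0.0/17 (144.132.0.0 - 144.132.127.255) -> CORE-SW2
  144.132.64.0/18 (144.132.64.0 - 144.132.127.255) -> EDGE1
More-specific entries that do NOT match:
  144.132.119.148/30 (144.132.119.148 - 144.132.119.151) does not contain 144.132.119.132
  144.132.119.192/27 (144.132.119.192 - 144.132.119.223) does not contain 144.132.119.132
  144.132.96.0/21 (144.132.96.0 - 144.132.103.255) does not contain 144.132.119.132
  144.132.48.0/21 (144.132.48.0 - 144.132.55.255) does not contain 144.132.119.132
  144.132.120.0/21 (144.132.120.0 - 144.132.127.255) does not contain 144.132.119.132
Longest matching prefix is /18 -> next hop EDGE1.

EDGE1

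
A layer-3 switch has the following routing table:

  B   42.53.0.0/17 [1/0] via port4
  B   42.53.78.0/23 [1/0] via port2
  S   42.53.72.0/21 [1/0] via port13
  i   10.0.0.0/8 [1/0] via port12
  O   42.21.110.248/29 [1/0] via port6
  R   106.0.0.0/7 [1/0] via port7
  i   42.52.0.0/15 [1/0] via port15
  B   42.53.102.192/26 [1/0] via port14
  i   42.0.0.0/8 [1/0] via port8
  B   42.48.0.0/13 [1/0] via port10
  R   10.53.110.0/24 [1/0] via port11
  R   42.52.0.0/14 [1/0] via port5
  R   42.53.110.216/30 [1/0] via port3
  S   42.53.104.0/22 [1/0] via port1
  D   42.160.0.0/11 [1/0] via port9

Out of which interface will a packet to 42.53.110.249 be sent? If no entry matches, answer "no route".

Routes whose prefix contains 42.53.110.249:
  42.0.0.0/8 (42.0.0.0 - 42.255.255.255) -> port8
  42.48.0.0/13 (42.48.0.0 - 42.55.255.255) -> port10
  42.52.0.0/14 (42.52.0.0 - 42.55.255.255) -> port5
  42.52.0.0/15 (42.52.0.0 - 42.53.255.255) -> port15
  42.53.0.0/17 (42.53.0.0 - 42.53.127.255) -> port4
More-specific entries that do NOT match:
  42.53.110.216/30 (42.53.110.216 - 42.53.110.219) does not contain 42.53.110.249
  42.21.110.248/29 (42.21.110.248 - 42.21.110.255) does not contain 42.53.110.249
  42.53.102.192/26 (42.53.102.192 - 42.53.102.255) does not contain 42.53.110.249
  10.53.110.0/24 (10.53.110.0 - 10.53.110.255) does not contain 42.53.110.249
  42.53.78.0/23 (42.53.78.0 - 42.53.79.255) does not contain 42.53.110.249
  42.53.104.0/22 (42.53.104.0 - 42.53.107.255) does not contain 42.53.110.249
  42.53.72.0/21 (42.53.72.0 - 42.53.79.255) does not contain 42.53.110.249
Longest matching prefix is /17 -> interface port4.

port4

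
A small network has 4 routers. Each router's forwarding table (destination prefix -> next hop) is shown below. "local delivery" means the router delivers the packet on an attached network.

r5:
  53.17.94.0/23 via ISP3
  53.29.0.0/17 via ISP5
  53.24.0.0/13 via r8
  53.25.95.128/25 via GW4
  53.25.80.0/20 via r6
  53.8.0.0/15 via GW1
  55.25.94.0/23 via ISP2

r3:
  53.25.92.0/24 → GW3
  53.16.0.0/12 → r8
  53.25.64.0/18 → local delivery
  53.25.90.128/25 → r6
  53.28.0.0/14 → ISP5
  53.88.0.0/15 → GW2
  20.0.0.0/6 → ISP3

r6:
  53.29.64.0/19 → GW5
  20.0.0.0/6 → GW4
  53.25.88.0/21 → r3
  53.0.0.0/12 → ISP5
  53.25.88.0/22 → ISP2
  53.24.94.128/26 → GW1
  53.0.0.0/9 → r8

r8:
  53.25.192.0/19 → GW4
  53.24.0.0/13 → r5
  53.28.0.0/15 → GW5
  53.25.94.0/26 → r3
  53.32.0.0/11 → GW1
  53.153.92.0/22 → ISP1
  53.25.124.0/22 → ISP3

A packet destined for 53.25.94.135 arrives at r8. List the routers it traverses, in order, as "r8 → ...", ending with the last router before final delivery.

r8 → r5 → r6 → r3

At r8: longest match for 53.25.94.135 is 53.24.0.0/13 -> r5
At r5: longest match for 53.25.94.135 is 53.25.80.0/20 -> r6
At r6: longest match for 53.25.94.135 is 53.25.88.0/21 -> r3
At r3: longest match for 53.25.94.135 is 53.25.64.0/18 -> local delivery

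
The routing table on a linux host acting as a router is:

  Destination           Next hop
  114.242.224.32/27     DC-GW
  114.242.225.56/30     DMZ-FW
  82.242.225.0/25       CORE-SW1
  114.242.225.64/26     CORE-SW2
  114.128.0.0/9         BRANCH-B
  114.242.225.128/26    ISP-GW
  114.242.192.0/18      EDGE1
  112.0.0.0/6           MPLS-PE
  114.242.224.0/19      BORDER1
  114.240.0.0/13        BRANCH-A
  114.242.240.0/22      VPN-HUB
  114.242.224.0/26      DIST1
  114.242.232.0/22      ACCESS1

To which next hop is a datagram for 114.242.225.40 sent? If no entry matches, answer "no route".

Routes whose prefix contains 114.242.225.40:
  112.0.0.0/6 (112.0.0.0 - 115.255.255.255) -> MPLS-PE
  114.128.0.0/9 (114.128.0.0 - 114.255.255.255) -> BRANCH-B
  114.240.0.0/13 (114.240.0.0 - 114.247.255.255) -> BRANCH-A
  114.242.192.0/18 (114.242.192.0 - 114.242.255.255) -> EDGE1
  114.242.224.0/19 (114.242.224.0 - 114.242.255.255) -> BORDER1
More-specific entries that do NOT match:
  114.242.225.56/30 (114.242.225.56 - 114.242.225.59) does not contain 114.242.225.40
  114.242.224.32/27 (114.242.224.32 - 114.242.224.63) does not contain 114.242.225.40
  114.242.225.64/26 (114.242.225.64 - 114.242.225.127) does not contain 114.242.225.40
  114.242.225.128/26 (114.242.225.128 - 114.242.225.191) does not contain 114.242.225.40
  114.242.224.0/26 (114.242.224.0 - 114.242.224.63) does not contain 114.242.225.40
  82.242.225.0/25 (82.242.225.0 - 82.242.225.127) does not contain 114.242.225.40
  114.242.240.0/22 (114.242.240.0 - 114.242.243.255) does not contain 114.242.225.40
  114.242.232.0/22 (114.242.232.0 - 114.242.235.255) does not contain 114.242.225.40
Longest matching prefix is /19 -> next hop BORDER1.

BORDER1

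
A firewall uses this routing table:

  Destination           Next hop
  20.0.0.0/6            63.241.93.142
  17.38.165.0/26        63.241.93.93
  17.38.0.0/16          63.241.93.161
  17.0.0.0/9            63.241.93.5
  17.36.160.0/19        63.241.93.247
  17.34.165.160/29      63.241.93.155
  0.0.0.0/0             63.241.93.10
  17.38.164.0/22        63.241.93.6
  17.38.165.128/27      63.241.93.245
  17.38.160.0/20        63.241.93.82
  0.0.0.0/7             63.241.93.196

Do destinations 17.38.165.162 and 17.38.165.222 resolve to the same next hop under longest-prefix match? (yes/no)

yes

17.38.165.162: longest match 17.38.164.0/22 -> 63.241.93.6
17.38.165.222: longest match 17.38.164.0/22 -> 63.241.93.6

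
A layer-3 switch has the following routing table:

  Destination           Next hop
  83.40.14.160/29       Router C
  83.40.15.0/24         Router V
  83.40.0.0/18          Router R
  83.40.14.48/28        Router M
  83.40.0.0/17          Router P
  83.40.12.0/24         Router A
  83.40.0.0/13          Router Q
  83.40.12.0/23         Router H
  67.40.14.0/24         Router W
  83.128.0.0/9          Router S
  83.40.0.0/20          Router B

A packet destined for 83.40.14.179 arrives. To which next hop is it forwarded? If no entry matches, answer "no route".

Routes whose prefix contains 83.40.14.179:
  83.40.0.0/13 (83.40.0.0 - 83.47.255.255) -> Router Q
  83.40.0.0/17 (83.40.0.0 - 83.40.127.255) -> Router P
  83.40.0.0/18 (83.40.0.0 - 83.40.63.255) -> Router R
  83.40.0.0/20 (83.40.0.0 - 83.40.15.255) -> Router B
More-specific entries that do NOT match:
  83.40.14.160/29 (83.40.14.160 - 83.40.14.167) does not contain 83.40.14.179
  83.40.14.48/28 (83.40.14.48 - 83.40.14.63) does not contain 83.40.14.179
  83.40.15.0/24 (83.40.15.0 - 83.40.15.255) does not contain 83.40.14.179
  83.40.12.0/24 (83.40.12.0 - 83.40.12.255) does not contain 83.40.14.179
  67.40.14.0/24 (67.40.14.0 - 67.40.14.255) does not contain 83.40.14.179
  83.40.12.0/23 (83.40.12.0 - 83.40.13.255) does not contain 83.40.14.179
Longest matching prefix is /20 -> next hop Router B.

Router B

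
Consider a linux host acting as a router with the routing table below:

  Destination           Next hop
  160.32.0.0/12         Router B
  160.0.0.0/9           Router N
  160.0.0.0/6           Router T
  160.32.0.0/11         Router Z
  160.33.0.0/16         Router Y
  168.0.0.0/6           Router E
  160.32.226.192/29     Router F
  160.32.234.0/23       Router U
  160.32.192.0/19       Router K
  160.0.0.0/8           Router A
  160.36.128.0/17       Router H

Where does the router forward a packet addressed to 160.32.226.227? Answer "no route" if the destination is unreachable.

Router B

Routes whose prefix contains 160.32.226.227:
  160.0.0.0/6 (160.0.0.0 - 163.255.255.255) -> Router T
  160.0.0.0/8 (160.0.0.0 - 160.255.255.255) -> Router A
  160.0.0.0/9 (160.0.0.0 - 160.127.255.255) -> Router N
  160.32.0.0/11 (160.32.0.0 - 160.63.255.255) -> Router Z
  160.32.0.0/12 (160.32.0.0 - 160.47.255.255) -> Router B
More-specific entries that do NOT match:
  160.32.226.192/29 (160.32.226.192 - 160.32.226.199) does not contain 160.32.226.227
  160.32.234.0/23 (160.32.234.0 - 160.32.235.255) does not contain 160.32.226.227
  160.32.192.0/19 (160.32.192.0 - 160.32.223.255) does not contain 160.32.226.227
  160.36.128.0/17 (160.36.128.0 - 160.36.255.255) does not contain 160.32.226.227
  160.33.0.0/16 (160.33.0.0 - 160.33.255.255) does not contain 160.32.226.227
Longest matching prefix is /12 -> next hop Router B.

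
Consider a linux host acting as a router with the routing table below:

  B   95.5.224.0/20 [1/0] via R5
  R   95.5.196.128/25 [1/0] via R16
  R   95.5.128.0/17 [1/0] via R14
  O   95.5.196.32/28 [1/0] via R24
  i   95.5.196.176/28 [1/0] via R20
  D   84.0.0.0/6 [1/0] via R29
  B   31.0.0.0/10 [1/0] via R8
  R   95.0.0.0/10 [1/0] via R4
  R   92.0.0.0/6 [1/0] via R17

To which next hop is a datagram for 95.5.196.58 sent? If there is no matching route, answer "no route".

R14

Routes whose prefix contains 95.5.196.58:
  92.0.0.0/6 (92.0.0.0 - 95.255.255.255) -> R17
  95.0.0.0/10 (95.0.0.0 - 95.63.255.255) -> R4
  95.5.128.0/17 (95.5.128.0 - 95.5.255.255) -> R14
More-specific entries that do NOT match:
  95.5.196.32/28 (95.5.196.32 - 95.5.196.47) does not contain 95.5.196.58
  95.5.196.176/28 (95.5.196.176 - 95.5.196.191) does not contain 95.5.196.58
  95.5.196.128/25 (95.5.196.128 - 95.5.196.255) does not contain 95.5.196.58
  95.5.224.0/20 (95.5.224.0 - 95.5.239.255) does not contain 95.5.196.58
Longest matching prefix is /17 -> next hop R14.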